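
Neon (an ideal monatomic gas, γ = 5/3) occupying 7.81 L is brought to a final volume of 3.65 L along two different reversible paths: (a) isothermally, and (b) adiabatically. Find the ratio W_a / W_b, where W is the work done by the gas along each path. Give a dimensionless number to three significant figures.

Path (a) isothermal: W = P₁V₁ ln(V₂/V₁) → W_a/(P₁V₁) = -0.7607.
Path (b) adiabatic: W = P₁V₁(1 − (V₁/V₂)^(γ−1))/(γ−1) → W_b/(P₁V₁) = -0.9907.
W_a / W_b = -0.7607 / -0.9907 = 0.7678.

W_a / W_b ≈ 0.768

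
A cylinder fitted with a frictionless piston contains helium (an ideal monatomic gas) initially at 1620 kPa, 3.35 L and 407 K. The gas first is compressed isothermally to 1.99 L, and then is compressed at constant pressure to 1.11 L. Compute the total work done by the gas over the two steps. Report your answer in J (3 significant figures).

W_total ≈ -5230 J

Step 1 (isothermal): W = P₁V₁ ln(V₂/V₁) = (5427) ln(1.99/3.35) = -2827 J.
After step 1: P = 2727 kPa, V = 1.99 L, T = 407 K.
Step 2 (isobaric): W = PΔV = (2727 kPa)(1.11 − 1.99 L) = -2400 J.
W_total = -2827 − 2400 = -5226 J.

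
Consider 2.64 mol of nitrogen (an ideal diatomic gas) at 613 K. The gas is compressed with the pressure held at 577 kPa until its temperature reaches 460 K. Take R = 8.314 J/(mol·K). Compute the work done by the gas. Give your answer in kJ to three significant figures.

Isobaric: W = P ΔV = nR ΔT.
W = (2.64)(8.314)(460 − 613) = -3358 J.

W ≈ -3.36 kJ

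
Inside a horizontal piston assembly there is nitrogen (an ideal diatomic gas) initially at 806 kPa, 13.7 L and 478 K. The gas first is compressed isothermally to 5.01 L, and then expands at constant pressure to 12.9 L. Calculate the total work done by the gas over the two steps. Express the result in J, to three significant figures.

W_total ≈ 6280 J

Step 1 (isothermal): W = P₁V₁ ln(V₂/V₁) = (11042) ln(5.01/13.7) = -11108 J.
After step 1: P = 2204 kPa, V = 5.01 L, T = 478 K.
Step 2 (isobaric): W = PΔV = (2204 kPa)(12.9 − 5.01 L) = 17390 J.
W_total = -11108 + 17390 = 6282 J.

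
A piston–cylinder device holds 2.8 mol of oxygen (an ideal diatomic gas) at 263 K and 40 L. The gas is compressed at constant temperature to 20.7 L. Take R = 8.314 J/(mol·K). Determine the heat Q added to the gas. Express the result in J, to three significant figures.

Q ≈ -4030 J

Isothermal ⇒ ΔU = 0, so Q = W = nRT ln(V₂/V₁).
Q = (2.8)(8.314)(263) ln(20.7/40) = 6122 × -0.6587 = -4033 J.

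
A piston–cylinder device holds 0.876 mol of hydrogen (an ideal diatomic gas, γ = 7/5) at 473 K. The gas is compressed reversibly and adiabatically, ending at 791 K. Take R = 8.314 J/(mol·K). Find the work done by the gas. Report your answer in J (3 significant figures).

W ≈ -5790 J

Adiabatic ⇒ Q = 0, so W_by = −ΔU = nCᵥ(T₁ − T₂).
Cᵥ = 5R/2 = 20.79 J/(mol·K).
W = (0.876)(20.79)(473 − 791) = -5790 J.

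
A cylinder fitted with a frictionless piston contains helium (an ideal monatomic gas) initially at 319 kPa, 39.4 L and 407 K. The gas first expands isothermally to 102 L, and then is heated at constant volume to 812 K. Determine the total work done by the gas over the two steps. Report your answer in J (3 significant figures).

Step 1 (isothermal): W = P₁V₁ ln(V₂/V₁) = (12569) ln(102/39.4) = 11955 J.
Step 2 (isochoric): W = 0 (constant volume).
W_total = 11955 + 0 = 11955 J.

W_total ≈ 12000 J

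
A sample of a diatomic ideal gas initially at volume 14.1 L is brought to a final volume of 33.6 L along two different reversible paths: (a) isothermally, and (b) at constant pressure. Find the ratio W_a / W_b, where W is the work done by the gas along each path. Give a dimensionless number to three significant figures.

W_a / W_b ≈ 0.628

Path (a) isothermal: W = P₁V₁ ln(V₂/V₁) → W_a/(P₁V₁) = 0.8684.
Path (b) isobaric: W = P₁(V₂ − V₁) → W_b/(P₁V₁) = 1.383.
W_a / W_b = 0.8684 / 1.383 = 0.6279.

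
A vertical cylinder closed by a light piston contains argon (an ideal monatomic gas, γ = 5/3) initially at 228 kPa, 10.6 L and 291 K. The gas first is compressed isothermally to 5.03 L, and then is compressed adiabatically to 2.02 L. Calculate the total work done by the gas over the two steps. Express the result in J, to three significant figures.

W_total ≈ -4840 J

Step 1 (isothermal): W = P₁V₁ ln(V₂/V₁) = (2417) ln(5.03/10.6) = -1802 J.
After step 1: P = 480.5 kPa, V = 5.03 L, T = 291 K.
Step 2 (adiabatic): W = (P₁V₁ − P₂V₂)/(γ−1) = (2417 − 4440)/0.667 = -3035 J.
W_total = -1802 − 3035 = -4836 J.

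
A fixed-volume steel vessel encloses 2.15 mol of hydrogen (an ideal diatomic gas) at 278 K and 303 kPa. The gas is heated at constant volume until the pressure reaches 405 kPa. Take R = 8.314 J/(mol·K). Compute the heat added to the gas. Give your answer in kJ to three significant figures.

Q ≈ 4.18 kJ

Constant volume ⇒ W = 0, so Q = ΔU = nCᵥΔT with Cᵥ = 5R/2 = 20.79 J/(mol·K).
At constant V, T₂/T₁ = P₂/P₁ ⇒ ΔT = T₁(P₂/P₁ − 1) = 278·(405/303 − 1) = 93.58 K.
ΔU = (2.15)(20.79)(93.58) = 4182 J.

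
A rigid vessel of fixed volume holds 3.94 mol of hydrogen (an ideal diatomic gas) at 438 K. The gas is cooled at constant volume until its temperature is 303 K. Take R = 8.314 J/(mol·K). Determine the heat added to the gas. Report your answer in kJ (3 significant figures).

Q ≈ -11.1 kJ

Constant volume ⇒ W = 0, so Q = ΔU = nCᵥΔT with Cᵥ = 5R/2 = 20.79 J/(mol·K).
ΔU = (3.94)(20.79)(303 − 438) = -11056 J.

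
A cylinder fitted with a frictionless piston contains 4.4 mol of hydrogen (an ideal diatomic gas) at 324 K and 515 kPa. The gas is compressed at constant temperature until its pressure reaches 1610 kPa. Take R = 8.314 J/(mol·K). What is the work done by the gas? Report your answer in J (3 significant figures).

W ≈ -13500 J

Isothermal process: W = nRT ln(V₂/V₁) = nRT ln(P₁/P₂).
W = (4.4)(8.314)(324) × ln(515/1610)
  = 11852 × ln(0.3199) = 11852 × -1.14
W_by_gas = -13510 J.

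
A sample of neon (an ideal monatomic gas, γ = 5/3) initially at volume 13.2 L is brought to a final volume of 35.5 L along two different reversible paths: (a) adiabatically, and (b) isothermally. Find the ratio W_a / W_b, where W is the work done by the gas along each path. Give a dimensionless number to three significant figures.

W_a / W_b ≈ 0.732

Path (a) adiabatic: W = P₁V₁(1 − (V₁/V₂)^(γ−1))/(γ−1) → W_a/(P₁V₁) = 0.7244.
Path (b) isothermal: W = P₁V₁ ln(V₂/V₁) → W_b/(P₁V₁) = 0.9893.
W_a / W_b = 0.7244 / 0.9893 = 0.7322.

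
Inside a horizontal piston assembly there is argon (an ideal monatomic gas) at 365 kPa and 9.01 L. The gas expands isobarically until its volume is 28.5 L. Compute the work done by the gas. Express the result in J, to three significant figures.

W ≈ 7110 J

Isobaric: W = P ΔV.
W = (365 kPa)(28.5 − 9.01 L) = (365)(19.49) = 7114 J.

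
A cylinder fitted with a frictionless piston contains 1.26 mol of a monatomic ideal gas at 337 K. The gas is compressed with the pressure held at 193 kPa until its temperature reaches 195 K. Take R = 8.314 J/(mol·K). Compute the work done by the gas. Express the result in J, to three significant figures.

Isobaric: W = P ΔV = nR ΔT.
W = (1.26)(8.314)(195 − 337) = -1488 J.

W ≈ -1490 J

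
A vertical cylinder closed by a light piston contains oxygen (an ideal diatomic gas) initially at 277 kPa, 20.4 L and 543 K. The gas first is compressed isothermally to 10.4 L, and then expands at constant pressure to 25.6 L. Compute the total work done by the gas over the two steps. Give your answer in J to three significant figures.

Step 1 (isothermal): W = P₁V₁ ln(V₂/V₁) = (5651) ln(10.4/20.4) = -3807 J.
After step 1: P = 543.3 kPa, V = 10.4 L, T = 543 K.
Step 2 (isobaric): W = PΔV = (543.3 kPa)(25.6 − 10.4 L) = 8259 J.
W_total = -3807 + 8259 = 4452 J.

W_total ≈ 4450 J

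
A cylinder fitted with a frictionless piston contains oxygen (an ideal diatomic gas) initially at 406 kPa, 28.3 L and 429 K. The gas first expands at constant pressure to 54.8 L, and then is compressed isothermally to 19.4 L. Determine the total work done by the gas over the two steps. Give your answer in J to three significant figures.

W_total ≈ -12300 J

Step 1 (isobaric): W = PΔV = (406 kPa)(54.8 − 28.3 L) = 10759 J.
After step 1: P = 406 kPa, V = 54.8 L, T = 830.7 K.
Step 2 (isothermal): W = P₁V₁ ln(V₂/V₁) = (22249) ln(19.4/54.8) = -23104 J.
W_total = 10759 − 23104 = -12345 J.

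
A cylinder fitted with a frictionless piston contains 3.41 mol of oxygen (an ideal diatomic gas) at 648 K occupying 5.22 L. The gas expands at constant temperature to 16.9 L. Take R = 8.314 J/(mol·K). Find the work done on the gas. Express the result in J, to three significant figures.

W ≈ -21600 J

Isothermal: W = nRT ln(V₂/V₁).
W = (3.41)(8.314)(648) × ln(16.9/5.22)
  = 18371 × 1.175
W_by_gas = 21583 J; work on gas = −W_by = -21583 J.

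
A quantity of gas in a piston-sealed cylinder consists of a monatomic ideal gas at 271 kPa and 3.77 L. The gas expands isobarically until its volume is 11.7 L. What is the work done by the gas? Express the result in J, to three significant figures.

W ≈ 2150 J

Isobaric: W = P ΔV.
W = (271 kPa)(11.7 − 3.77 L) = (271)(7.93) = 2149 J.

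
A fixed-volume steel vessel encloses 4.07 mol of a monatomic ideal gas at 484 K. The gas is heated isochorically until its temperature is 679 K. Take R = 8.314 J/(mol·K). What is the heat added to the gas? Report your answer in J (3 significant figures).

Q ≈ 9900 J

Constant volume ⇒ W = 0, so Q = ΔU = nCᵥΔT with Cᵥ = 3R/2 = 12.47 J/(mol·K).
ΔU = (4.07)(12.47)(679 − 484) = 9898 J.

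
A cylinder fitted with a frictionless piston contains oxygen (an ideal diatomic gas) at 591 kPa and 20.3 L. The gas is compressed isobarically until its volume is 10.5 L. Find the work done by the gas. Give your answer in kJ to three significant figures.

Isobaric: W = P ΔV.
W = (591 kPa)(10.5 − 20.3 L) = (591)(-9.8) = -5792 J.

W ≈ -5.79 kJ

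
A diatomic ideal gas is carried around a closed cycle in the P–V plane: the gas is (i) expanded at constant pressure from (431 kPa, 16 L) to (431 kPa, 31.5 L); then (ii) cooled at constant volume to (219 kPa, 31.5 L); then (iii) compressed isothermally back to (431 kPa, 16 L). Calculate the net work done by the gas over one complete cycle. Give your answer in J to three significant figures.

Leg (i): W = PΔV = (431)(31.5 − 16) = 6680 J.
Leg (ii): W = 0.
Leg (iii): W = PᵢVᵢ ln(V_f/Vᵢ) = (6898) ln(16/31.5) = -4673 J.
W_net = 6680 − 4673 = 2007 J.

W_net ≈ 2010 J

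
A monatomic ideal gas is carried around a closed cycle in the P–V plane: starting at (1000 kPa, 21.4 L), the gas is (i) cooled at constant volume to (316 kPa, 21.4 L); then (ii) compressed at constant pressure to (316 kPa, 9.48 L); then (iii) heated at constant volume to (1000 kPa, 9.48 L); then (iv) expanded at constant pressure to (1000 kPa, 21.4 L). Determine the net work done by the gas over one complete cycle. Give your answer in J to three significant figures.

Constant-volume legs do no work.
W(ii) = (316)(9.48 − 21.4) = -3767 J; W(iv) = (1000)(21.4 − 9.48) = 11920 J.
W_net = -3767 + 11920 = 8153 J (the clockwise enclosed area).

W_net ≈ 8150 J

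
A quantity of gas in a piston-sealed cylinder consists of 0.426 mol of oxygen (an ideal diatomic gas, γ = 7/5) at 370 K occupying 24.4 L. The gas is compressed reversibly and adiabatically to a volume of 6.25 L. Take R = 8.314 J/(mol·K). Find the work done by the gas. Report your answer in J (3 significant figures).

Adiabatic: TV^(γ−1) = const with γ = 7/5.
T₂ = T₁ (V₁/V₂)^(γ−1) = 370 × (24.4/6.25)^0.4 = 370 × 1.724 = 638 K.
W_by = nCᵥ(T₁ − T₂) = (0.426)(20.79)(370 − 638) = -2373 J.

W ≈ -2370 J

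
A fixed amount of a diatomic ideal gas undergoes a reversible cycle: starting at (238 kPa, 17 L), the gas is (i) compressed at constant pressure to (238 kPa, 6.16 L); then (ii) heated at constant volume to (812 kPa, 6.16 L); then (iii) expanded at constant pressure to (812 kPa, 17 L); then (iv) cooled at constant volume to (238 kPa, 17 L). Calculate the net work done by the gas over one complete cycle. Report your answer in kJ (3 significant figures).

Constant-volume legs do no work.
W(i) = (238)(6.16 − 17) = -2580 J; W(iii) = (812)(17 − 6.16) = 8802 J.
W_net = -2580 + 8802 = 6222 J (the clockwise enclosed area).

W_net ≈ 6.22 kJ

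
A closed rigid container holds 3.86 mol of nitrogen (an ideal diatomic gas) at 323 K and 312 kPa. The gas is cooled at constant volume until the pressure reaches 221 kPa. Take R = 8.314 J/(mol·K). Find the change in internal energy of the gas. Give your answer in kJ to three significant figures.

ΔU ≈ -7.56 kJ

Constant volume ⇒ W = 0, so Q = ΔU = nCᵥΔT with Cᵥ = 5R/2 = 20.79 J/(mol·K).
At constant V, T₂/T₁ = P₂/P₁ ⇒ ΔT = T₁(P₂/P₁ − 1) = 323·(221/312 − 1) = -94.21 K.
ΔU = (3.86)(20.79)(-94.21) = -7558 J.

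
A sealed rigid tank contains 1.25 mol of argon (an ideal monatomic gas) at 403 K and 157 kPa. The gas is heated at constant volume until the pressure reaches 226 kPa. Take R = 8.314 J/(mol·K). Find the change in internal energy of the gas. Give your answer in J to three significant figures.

Constant volume ⇒ W = 0, so Q = ΔU = nCᵥΔT with Cᵥ = 3R/2 = 12.47 J/(mol·K).
At constant V, T₂/T₁ = P₂/P₁ ⇒ ΔT = T₁(P₂/P₁ − 1) = 403·(226/157 − 1) = 177.1 K.
ΔU = (1.25)(12.47)(177.1) = 2761 J.

ΔU ≈ 2760 J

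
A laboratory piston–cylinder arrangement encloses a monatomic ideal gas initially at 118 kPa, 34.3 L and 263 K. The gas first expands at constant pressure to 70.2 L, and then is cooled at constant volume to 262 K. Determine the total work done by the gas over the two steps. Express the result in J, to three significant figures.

Step 1 (isobaric): W = PΔV = (118 kPa)(70.2 − 34.3 L) = 4236 J.
Step 2 (isochoric): W = 0 (constant volume).
W_total = 4236 + 0 = 4236 J.

W_total ≈ 4240 J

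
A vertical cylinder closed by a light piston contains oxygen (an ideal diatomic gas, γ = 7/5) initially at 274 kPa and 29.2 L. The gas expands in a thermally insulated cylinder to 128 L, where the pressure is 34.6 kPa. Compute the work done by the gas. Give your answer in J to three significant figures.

W ≈ 8930 J

Adiabatic: W = (P₁V₁ − P₂V₂)/(γ − 1) with γ = 7/5.
P₁V₁ = 8001 J, P₂V₂ = 4429 J.
W = (8001 − 4429) / 0.4 = 8930 J.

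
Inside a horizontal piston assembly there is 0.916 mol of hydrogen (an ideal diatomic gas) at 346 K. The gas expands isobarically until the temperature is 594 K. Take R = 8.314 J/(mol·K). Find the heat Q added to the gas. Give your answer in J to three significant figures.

Q ≈ 6610 J

Isobaric: W = nRΔT = (0.916)(8.314)(248) = 1889 J.
ΔU = nCᵥΔT with Cᵥ = 5R/2: ΔU = (0.916)(20.79)(248) = 4722 J.
Q = ΔU + W = 4722 + 1889 = 6610 J.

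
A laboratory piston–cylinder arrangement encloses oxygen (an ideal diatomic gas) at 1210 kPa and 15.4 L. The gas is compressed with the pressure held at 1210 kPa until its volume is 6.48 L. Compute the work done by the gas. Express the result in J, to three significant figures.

Isobaric: W = P ΔV.
W = (1210 kPa)(6.48 − 15.4 L) = (1210)(-8.92) = -10793 J.

W ≈ -10800 J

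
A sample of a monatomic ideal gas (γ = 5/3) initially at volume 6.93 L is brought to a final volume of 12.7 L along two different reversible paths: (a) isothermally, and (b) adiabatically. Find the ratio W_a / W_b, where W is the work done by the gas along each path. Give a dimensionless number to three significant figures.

Path (a) isothermal: W = P₁V₁ ln(V₂/V₁) → W_a/(P₁V₁) = 0.6057.
Path (b) adiabatic: W = P₁V₁(1 − (V₁/V₂)^(γ−1))/(γ−1) → W_b/(P₁V₁) = 0.4984.
W_a / W_b = 0.6057 / 0.4984 = 1.215.

W_a / W_b ≈ 1.22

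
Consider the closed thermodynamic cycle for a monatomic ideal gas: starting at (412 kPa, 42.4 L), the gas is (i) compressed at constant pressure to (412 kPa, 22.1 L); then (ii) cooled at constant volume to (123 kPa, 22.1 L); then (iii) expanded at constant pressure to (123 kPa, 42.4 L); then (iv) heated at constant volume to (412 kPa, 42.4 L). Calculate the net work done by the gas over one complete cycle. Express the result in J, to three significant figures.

W_net ≈ -5870 J

Constant-volume legs do no work.
W(i) = (412)(22.1 − 42.4) = -8364 J; W(iii) = (123)(42.4 − 22.1) = 2497 J.
W_net = -8364 + 2497 = -5867 J (the counter-clockwise enclosed area).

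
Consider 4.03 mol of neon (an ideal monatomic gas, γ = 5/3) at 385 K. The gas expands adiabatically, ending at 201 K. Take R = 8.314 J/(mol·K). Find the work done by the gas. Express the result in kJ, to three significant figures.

W ≈ 9.25 kJ

Adiabatic ⇒ Q = 0, so W_by = −ΔU = nCᵥ(T₁ − T₂).
Cᵥ = 3R/2 = 12.47 J/(mol·K).
W = (4.03)(12.47)(385 − 201) = 9247 J.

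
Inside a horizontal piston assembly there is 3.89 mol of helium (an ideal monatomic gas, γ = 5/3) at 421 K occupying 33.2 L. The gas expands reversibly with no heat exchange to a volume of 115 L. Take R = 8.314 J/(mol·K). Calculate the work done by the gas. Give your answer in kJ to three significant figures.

Adiabatic: TV^(γ−1) = const with γ = 5/3.
T₂ = T₁ (V₁/V₂)^(γ−1) = 421 × (33.2/115)^0.667 = 421 × 0.4368 = 183.9 K.
W_by = nCᵥ(T₁ − T₂) = (3.89)(12.47)(421 − 183.9) = 11502 J.

W ≈ 11.5 kJ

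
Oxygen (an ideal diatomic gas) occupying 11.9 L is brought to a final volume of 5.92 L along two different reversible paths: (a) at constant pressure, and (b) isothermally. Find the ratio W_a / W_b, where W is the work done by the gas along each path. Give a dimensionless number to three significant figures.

Path (a) isobaric: W = P₁(V₂ − V₁) → W_a/(P₁V₁) = -0.5025.
Path (b) isothermal: W = P₁V₁ ln(V₂/V₁) → W_b/(P₁V₁) = -0.6982.
W_a / W_b = -0.5025 / -0.6982 = 0.7197.

W_a / W_b ≈ 0.720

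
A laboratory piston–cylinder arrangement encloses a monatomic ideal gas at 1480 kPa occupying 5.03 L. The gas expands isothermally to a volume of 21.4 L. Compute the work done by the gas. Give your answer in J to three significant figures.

Isothermal: W = nRT ln(V₂/V₁) = P₁V₁ ln(V₂/V₁).
P₁V₁ = (1480 kPa)(5.03 L) = 7444 J.
W = 7444 × ln(21.4/5.03) = 7444 × 1.448
W_by_gas = 10779 J.

W ≈ 10800 J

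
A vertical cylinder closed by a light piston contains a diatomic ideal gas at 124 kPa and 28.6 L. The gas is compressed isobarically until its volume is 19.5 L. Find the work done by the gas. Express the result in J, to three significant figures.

W ≈ -1130 J

Isobaric: W = P ΔV.
W = (124 kPa)(19.5 − 28.6 L) = (124)(-9.1) = -1128 J.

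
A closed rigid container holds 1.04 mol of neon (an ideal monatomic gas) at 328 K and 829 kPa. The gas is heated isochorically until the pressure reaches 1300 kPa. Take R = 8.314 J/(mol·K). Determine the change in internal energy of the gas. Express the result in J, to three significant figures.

Constant volume ⇒ W = 0, so Q = ΔU = nCᵥΔT with Cᵥ = 3R/2 = 12.47 J/(mol·K).
At constant V, T₂/T₁ = P₂/P₁ ⇒ ΔT = T₁(P₂/P₁ − 1) = 328·(1300/829 − 1) = 186.4 K.
ΔU = (1.04)(12.47)(186.4) = 2417 J.

ΔU ≈ 2420 J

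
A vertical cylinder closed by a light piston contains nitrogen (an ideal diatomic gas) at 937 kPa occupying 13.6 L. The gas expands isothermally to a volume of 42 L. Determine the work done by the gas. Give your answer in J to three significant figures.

W ≈ 14400 J

Isothermal: W = nRT ln(V₂/V₁) = P₁V₁ ln(V₂/V₁).
P₁V₁ = (937 kPa)(13.6 L) = 12743 J.
W = 12743 × ln(42/13.6) = 12743 × 1.128
W_by_gas = 14369 J.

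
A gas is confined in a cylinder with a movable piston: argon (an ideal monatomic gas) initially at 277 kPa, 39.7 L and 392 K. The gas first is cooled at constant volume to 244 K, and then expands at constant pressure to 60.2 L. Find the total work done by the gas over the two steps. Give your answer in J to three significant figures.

Step 1 (isochoric): W = 0 (constant volume).
After step 1: P = 172.4 kPa (V unchanged).
Step 2 (isobaric): W = PΔV = (172.4 kPa)(60.2 − 39.7 L) = 3535 J.
W_total = 0 + 3535 = 3535 J.

W_total ≈ 3530 J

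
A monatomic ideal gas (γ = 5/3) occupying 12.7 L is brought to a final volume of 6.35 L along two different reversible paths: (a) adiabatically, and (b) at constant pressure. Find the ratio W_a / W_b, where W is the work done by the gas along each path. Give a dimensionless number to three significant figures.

W_a / W_b ≈ 1.76

Path (a) adiabatic: W = P₁V₁(1 − (V₁/V₂)^(γ−1))/(γ−1) → W_a/(P₁V₁) = -0.8811.
Path (b) isobaric: W = P₁(V₂ − V₁) → W_b/(P₁V₁) = -0.5.
W_a / W_b = -0.8811 / -0.5 = 1.762.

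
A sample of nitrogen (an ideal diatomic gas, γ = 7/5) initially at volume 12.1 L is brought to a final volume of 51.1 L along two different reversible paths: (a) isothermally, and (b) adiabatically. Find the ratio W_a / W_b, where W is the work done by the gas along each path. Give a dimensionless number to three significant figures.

W_a / W_b ≈ 1.32

Path (a) isothermal: W = P₁V₁ ln(V₂/V₁) → W_a/(P₁V₁) = 1.441.
Path (b) adiabatic: W = P₁V₁(1 − (V₁/V₂)^(γ−1))/(γ−1) → W_b/(P₁V₁) = 1.095.
W_a / W_b = 1.441 / 1.095 = 1.316.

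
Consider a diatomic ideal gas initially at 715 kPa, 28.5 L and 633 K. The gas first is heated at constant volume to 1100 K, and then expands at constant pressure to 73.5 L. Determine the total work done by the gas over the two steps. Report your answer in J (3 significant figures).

Step 1 (isochoric): W = 0 (constant volume).
After step 1: P = 1242 kPa (V unchanged).
Step 2 (isobaric): W = PΔV = (1242 kPa)(73.5 − 28.5 L) = 55912 J.
W_total = 0 + 55912 = 55912 J.

W_total ≈ 55900 J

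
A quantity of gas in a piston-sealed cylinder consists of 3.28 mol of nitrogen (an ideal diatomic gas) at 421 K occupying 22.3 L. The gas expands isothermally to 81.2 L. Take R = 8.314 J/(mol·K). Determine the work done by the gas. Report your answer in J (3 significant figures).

Isothermal: W = nRT ln(V₂/V₁).
W = (3.28)(8.314)(421) × ln(81.2/22.3)
  = 11481 × 1.292
W_by_gas = 14837 J.

W ≈ 14800 J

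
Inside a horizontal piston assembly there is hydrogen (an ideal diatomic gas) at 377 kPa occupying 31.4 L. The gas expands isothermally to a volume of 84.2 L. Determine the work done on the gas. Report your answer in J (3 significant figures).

Isothermal: W = nRT ln(V₂/V₁) = P₁V₁ ln(V₂/V₁).
P₁V₁ = (377 kPa)(31.4 L) = 11838 J.
W = 11838 × ln(84.2/31.4) = 11838 × 0.9864
W_by_gas = 11677 J; work on gas = −W_by = -11677 J.

W ≈ -11700 J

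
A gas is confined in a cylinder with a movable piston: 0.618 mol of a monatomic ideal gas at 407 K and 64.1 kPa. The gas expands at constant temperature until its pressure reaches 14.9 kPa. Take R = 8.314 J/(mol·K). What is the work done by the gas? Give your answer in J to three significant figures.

W ≈ 3050 J

Isothermal process: W = nRT ln(V₂/V₁) = nRT ln(P₁/P₂).
W = (0.618)(8.314)(407) × ln(64.1/14.9)
  = 2091 × ln(4.302) = 2091 × 1.459
W_by_gas = 3051 J.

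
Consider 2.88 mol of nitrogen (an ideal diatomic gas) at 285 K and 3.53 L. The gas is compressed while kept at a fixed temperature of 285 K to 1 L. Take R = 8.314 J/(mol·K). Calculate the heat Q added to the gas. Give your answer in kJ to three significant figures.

Q ≈ -8.61 kJ

Isothermal ⇒ ΔU = 0, so Q = W = nRT ln(V₂/V₁).
Q = (2.88)(8.314)(285) ln(1/3.53) = 6824 × -1.261 = -8607 J.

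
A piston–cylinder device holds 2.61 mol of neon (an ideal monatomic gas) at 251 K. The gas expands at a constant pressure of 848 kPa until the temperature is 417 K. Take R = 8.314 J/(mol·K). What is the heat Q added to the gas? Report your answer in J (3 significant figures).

Isobaric: W = nRΔT = (2.61)(8.314)(166) = 3602 J.
ΔU = nCᵥΔT with Cᵥ = 3R/2: ΔU = (2.61)(12.47)(166) = 5403 J.
Q = ΔU + W = 5403 + 3602 = 9005 J.

Q ≈ 9010 J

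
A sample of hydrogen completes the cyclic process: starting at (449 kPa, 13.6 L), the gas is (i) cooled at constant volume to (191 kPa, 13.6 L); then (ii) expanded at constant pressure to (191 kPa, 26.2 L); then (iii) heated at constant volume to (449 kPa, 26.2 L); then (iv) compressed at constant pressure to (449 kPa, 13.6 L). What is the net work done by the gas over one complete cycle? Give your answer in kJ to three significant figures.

W_net ≈ -3.25 kJ

Constant-volume legs do no work.
W(ii) = (191)(26.2 − 13.6) = 2407 J; W(iv) = (449)(13.6 − 26.2) = -5657 J.
W_net = 2407 − 5657 = -3251 J (the counter-clockwise enclosed area).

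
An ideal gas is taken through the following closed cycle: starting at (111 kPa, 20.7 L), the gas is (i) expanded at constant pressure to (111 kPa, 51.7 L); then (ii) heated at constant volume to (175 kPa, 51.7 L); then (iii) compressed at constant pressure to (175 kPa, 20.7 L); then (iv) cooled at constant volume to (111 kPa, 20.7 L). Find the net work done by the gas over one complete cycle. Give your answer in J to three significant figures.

W_net ≈ -1980 J

Constant-volume legs do no work.
W(i) = (111)(51.7 − 20.7) = 3441 J; W(iii) = (175)(20.7 − 51.7) = -5425 J.
W_net = 3441 − 5425 = -1984 J (the counter-clockwise enclosed area).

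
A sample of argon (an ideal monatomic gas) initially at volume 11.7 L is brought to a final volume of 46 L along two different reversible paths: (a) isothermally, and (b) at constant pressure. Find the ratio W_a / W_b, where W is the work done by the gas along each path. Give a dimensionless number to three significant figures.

W_a / W_b ≈ 0.467

Path (a) isothermal: W = P₁V₁ ln(V₂/V₁) → W_a/(P₁V₁) = 1.369.
Path (b) isobaric: W = P₁(V₂ − V₁) → W_b/(P₁V₁) = 2.932.
W_a / W_b = 1.369 / 2.932 = 0.467.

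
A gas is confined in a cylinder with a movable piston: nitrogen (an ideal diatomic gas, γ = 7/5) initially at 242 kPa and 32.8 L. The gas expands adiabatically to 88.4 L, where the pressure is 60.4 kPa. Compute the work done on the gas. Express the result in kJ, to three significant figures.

W ≈ -6.50 kJ

Adiabatic: W = (P₁V₁ − P₂V₂)/(γ − 1) with γ = 7/5.
P₁V₁ = 7938 J, P₂V₂ = 5339 J.
W = (7938 − 5339) / 0.4 = 6496 J.
Work on gas = −W_by = -6496 J.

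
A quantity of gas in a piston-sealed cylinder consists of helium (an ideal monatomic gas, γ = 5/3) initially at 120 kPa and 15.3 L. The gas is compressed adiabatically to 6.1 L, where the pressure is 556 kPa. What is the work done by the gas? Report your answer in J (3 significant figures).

W ≈ -2330 J

Adiabatic: W = (P₁V₁ − P₂V₂)/(γ − 1) with γ = 5/3.
P₁V₁ = 1836 J, P₂V₂ = 3392 J.
W = (1836 − 3392) / 0.6667 = -2333 J.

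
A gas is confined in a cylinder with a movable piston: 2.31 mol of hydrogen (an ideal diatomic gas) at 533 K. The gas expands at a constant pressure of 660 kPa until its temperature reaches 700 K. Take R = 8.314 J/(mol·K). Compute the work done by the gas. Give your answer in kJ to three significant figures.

W ≈ 3.21 kJ

Isobaric: W = P ΔV = nR ΔT.
W = (2.31)(8.314)(700 − 533) = 3207 J.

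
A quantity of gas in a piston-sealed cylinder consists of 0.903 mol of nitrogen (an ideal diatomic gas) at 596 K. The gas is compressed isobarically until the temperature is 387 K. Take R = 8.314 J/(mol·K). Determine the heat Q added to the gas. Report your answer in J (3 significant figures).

Isobaric: W = nRΔT = (0.903)(8.314)(-209) = -1569 J.
ΔU = nCᵥΔT with Cᵥ = 5R/2: ΔU = (0.903)(20.79)(-209) = -3923 J.
Q = ΔU + W = -3923 − 1569 = -5492 J.

Q ≈ -5490 J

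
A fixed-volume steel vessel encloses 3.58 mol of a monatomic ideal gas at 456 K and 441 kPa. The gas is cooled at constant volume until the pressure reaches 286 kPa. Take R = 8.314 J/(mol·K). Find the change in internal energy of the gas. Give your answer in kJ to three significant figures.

Constant volume ⇒ W = 0, so Q = ΔU = nCᵥΔT with Cᵥ = 3R/2 = 12.47 J/(mol·K).
At constant V, T₂/T₁ = P₂/P₁ ⇒ ΔT = T₁(P₂/P₁ − 1) = 456·(286/441 − 1) = -160.3 K.
ΔU = (3.58)(12.47)(-160.3) = -7156 J.

ΔU ≈ -7.16 kJ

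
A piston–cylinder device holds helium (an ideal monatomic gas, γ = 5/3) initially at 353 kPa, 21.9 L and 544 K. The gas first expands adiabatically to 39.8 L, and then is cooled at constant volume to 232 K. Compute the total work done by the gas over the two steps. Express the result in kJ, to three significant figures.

W_total ≈ 3.81 kJ

Step 1 (adiabatic): W = (P₁V₁ − P₂V₂)/(γ−1) = (7731 − 5191)/0.667 = 3809 J.
Step 2 (isochoric): W = 0 (constant volume).
W_total = 3809 + 0 = 3809 J.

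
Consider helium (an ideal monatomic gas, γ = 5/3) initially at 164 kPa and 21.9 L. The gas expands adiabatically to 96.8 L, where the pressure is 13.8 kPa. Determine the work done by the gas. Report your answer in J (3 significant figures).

W ≈ 3380 J

Adiabatic: W = (P₁V₁ − P₂V₂)/(γ − 1) with γ = 5/3.
P₁V₁ = 3592 J, P₂V₂ = 1336 J.
W = (3592 − 1336) / 0.6667 = 3384 J.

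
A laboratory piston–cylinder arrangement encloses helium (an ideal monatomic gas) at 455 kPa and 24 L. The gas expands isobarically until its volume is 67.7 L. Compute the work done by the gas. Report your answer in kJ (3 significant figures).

Isobaric: W = P ΔV.
W = (455 kPa)(67.7 − 24 L) = (455)(43.7) = 19884 J.

W ≈ 19.9 kJ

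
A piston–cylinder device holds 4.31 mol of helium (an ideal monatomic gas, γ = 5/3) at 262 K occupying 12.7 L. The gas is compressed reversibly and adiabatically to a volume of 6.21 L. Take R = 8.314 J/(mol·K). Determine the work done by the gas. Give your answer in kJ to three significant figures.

W ≈ -8.61 kJ

Adiabatic: TV^(γ−1) = const with γ = 5/3.
T₂ = T₁ (V₁/V₂)^(γ−1) = 262 × (12.7/6.21)^0.667 = 262 × 1.611 = 422.1 K.
W_by = nCᵥ(T₁ − T₂) = (4.31)(12.47)(262 − 422.1) = -8607 J.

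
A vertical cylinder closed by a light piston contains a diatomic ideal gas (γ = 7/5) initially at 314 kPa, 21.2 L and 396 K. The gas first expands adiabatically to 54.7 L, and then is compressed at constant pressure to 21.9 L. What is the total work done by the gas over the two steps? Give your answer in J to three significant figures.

Step 1 (adiabatic): W = (P₁V₁ − P₂V₂)/(γ−1) = (6657 − 4556)/0.4 = 5251 J.
After step 1: P = 83.29 kPa, V = 54.7 L, T = 271 K.
Step 2 (isobaric): W = PΔV = (83.29 kPa)(21.9 − 54.7 L) = -2732 J.
W_total = 5251 − 2732 = 2519 J.

W_total ≈ 2520 J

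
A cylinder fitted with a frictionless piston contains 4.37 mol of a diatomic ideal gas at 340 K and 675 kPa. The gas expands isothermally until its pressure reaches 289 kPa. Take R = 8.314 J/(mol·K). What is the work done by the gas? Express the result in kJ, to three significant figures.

W ≈ 10.5 kJ

Isothermal process: W = nRT ln(V₂/V₁) = nRT ln(P₁/P₂).
W = (4.37)(8.314)(340) × ln(675/289)
  = 12353 × ln(2.336) = 12353 × 0.8483
W_by_gas = 10479 J.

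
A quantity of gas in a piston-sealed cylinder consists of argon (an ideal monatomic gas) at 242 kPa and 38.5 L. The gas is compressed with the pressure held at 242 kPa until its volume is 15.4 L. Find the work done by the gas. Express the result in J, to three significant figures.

Isobaric: W = P ΔV.
W = (242 kPa)(15.4 − 38.5 L) = (242)(-23.1) = -5590 J.

W ≈ -5590 J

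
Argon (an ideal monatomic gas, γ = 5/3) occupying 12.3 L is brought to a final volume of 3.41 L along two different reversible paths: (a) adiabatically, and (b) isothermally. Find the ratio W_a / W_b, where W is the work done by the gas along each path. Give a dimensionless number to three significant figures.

W_a / W_b ≈ 1.58

Path (a) adiabatic: W = P₁V₁(1 − (V₁/V₂)^(γ−1))/(γ−1) → W_a/(P₁V₁) = -2.028.
Path (b) isothermal: W = P₁V₁ ln(V₂/V₁) → W_b/(P₁V₁) = -1.283.
W_a / W_b = -2.028 / -1.283 = 1.581.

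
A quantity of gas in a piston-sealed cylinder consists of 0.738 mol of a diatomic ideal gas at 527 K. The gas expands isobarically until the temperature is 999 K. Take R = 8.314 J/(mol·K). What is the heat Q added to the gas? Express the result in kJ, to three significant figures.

Q ≈ 10.1 kJ

Isobaric: W = nRΔT = (0.738)(8.314)(472) = 2896 J.
ΔU = nCᵥΔT with Cᵥ = 5R/2: ΔU = (0.738)(20.79)(472) = 7240 J.
Q = ΔU + W = 7240 + 2896 = 10136 J.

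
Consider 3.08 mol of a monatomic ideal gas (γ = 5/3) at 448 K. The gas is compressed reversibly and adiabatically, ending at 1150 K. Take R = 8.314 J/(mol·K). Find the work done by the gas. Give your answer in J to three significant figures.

W ≈ -27000 J

Adiabatic ⇒ Q = 0, so W_by = −ΔU = nCᵥ(T₁ − T₂).
Cᵥ = 3R/2 = 12.47 J/(mol·K).
W = (3.08)(12.47)(448 − 1150) = -26964 J.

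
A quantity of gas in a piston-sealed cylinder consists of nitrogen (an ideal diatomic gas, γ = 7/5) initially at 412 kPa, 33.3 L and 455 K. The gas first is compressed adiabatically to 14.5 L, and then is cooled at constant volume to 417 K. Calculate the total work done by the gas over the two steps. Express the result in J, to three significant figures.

Step 1 (adiabatic): W = (P₁V₁ − P₂V₂)/(γ−1) = (13720 − 19133)/0.4 = -13532 J.
Step 2 (isochoric): W = 0 (constant volume).
W_total = -13532 + 0 = -13532 J.

W_total ≈ -13500 J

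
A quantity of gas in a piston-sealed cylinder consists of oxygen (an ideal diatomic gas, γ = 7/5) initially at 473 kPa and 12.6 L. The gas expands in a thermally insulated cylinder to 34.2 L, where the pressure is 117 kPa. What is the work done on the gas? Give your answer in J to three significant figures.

Adiabatic: W = (P₁V₁ − P₂V₂)/(γ − 1) with γ = 7/5.
P₁V₁ = 5960 J, P₂V₂ = 4001 J.
W = (5960 − 4001) / 0.4 = 4896 J.
Work on gas = −W_by = -4896 J.

W ≈ -4900 J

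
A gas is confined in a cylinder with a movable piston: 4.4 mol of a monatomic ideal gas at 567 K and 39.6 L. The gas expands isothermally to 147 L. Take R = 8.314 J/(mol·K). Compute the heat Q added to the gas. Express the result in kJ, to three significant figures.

Q ≈ 27.2 kJ

Isothermal ⇒ ΔU = 0, so Q = W = nRT ln(V₂/V₁).
Q = (4.4)(8.314)(567) ln(147/39.6) = 20742 × 1.312 = 27205 J.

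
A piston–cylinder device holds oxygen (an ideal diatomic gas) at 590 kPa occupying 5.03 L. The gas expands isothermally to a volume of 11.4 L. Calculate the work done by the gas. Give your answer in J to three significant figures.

W ≈ 2430 J

Isothermal: W = nRT ln(V₂/V₁) = P₁V₁ ln(V₂/V₁).
P₁V₁ = (590 kPa)(5.03 L) = 2968 J.
W = 2968 × ln(11.4/5.03) = 2968 × 0.8182
W_by_gas = 2428 J.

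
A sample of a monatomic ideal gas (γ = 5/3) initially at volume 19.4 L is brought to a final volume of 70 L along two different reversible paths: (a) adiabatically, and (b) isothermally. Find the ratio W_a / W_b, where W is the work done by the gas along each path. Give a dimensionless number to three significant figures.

Path (a) adiabatic: W = P₁V₁(1 − (V₁/V₂)^(γ−1))/(γ−1) → W_a/(P₁V₁) = 0.8624.
Path (b) isothermal: W = P₁V₁ ln(V₂/V₁) → W_b/(P₁V₁) = 1.283.
W_a / W_b = 0.8624 / 1.283 = 0.672.

W_a / W_b ≈ 0.672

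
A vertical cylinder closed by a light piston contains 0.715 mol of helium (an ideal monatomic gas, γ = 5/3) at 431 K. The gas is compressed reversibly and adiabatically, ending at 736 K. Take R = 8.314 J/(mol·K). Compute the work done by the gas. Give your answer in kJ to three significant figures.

W ≈ -2.72 kJ

Adiabatic ⇒ Q = 0, so W_by = −ΔU = nCᵥ(T₁ − T₂).
Cᵥ = 3R/2 = 12.47 J/(mol·K).
W = (0.715)(12.47)(431 − 736) = -2720 J.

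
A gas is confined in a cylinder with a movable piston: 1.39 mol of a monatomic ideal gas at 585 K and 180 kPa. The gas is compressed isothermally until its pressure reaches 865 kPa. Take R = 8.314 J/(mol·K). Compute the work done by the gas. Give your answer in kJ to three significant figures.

W ≈ -10.6 kJ

Isothermal process: W = nRT ln(V₂/V₁) = nRT ln(P₁/P₂).
W = (1.39)(8.314)(585) × ln(180/865)
  = 6761 × ln(0.2081) = 6761 × -1.57
W_by_gas = -10612 J.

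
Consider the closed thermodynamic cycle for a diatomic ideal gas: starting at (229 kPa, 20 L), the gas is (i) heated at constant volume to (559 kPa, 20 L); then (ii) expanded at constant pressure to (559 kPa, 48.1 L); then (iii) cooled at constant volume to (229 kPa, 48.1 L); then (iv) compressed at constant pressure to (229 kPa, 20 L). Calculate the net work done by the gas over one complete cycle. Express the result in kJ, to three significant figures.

Constant-volume legs do no work.
W(ii) = (559)(48.1 − 20) = 15708 J; W(iv) = (229)(20 − 48.1) = -6435 J.
W_net = 15708 − 6435 = 9273 J (the clockwise enclosed area).

W_net ≈ 9.27 kJ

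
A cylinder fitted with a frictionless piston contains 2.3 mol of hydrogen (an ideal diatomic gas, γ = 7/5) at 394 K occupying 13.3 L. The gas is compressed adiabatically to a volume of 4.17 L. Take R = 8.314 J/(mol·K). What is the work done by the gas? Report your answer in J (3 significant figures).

Adiabatic: TV^(γ−1) = const with γ = 7/5.
T₂ = T₁ (V₁/V₂)^(γ−1) = 394 × (13.3/4.17)^0.4 = 394 × 1.59 = 626.6 K.
W_by = nCᵥ(T₁ − T₂) = (2.3)(20.79)(394 − 626.6) = -11119 J.

W ≈ -11100 J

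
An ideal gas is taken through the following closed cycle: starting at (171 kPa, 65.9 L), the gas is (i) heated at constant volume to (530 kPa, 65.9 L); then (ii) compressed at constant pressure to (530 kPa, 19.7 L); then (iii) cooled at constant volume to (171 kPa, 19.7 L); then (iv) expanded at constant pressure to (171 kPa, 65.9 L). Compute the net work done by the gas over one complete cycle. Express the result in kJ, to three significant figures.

Constant-volume legs do no work.
W(ii) = (530)(19.7 − 65.9) = -24486 J; W(iv) = (171)(65.9 − 19.7) = 7900 J.
W_net = -24486 + 7900 = -16586 J (the counter-clockwise enclosed area).

W_net ≈ -16.6 kJ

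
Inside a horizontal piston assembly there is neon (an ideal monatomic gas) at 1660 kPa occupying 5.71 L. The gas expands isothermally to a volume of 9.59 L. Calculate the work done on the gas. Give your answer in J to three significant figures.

Isothermal: W = nRT ln(V₂/V₁) = P₁V₁ ln(V₂/V₁).
P₁V₁ = (1660 kPa)(5.71 L) = 9479 J.
W = 9479 × ln(9.59/5.71) = 9479 × 0.5185
W_by_gas = 4915 J; work on gas = −W_by = -4915 J.

W ≈ -4910 J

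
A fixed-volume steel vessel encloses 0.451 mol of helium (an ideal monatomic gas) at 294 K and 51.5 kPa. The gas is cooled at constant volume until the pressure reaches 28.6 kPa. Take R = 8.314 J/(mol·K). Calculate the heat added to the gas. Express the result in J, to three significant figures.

Constant volume ⇒ W = 0, so Q = ΔU = nCᵥΔT with Cᵥ = 3R/2 = 12.47 J/(mol·K).
At constant V, T₂/T₁ = P₂/P₁ ⇒ ΔT = T₁(P₂/P₁ − 1) = 294·(28.6/51.5 − 1) = -130.7 K.
ΔU = (0.451)(12.47)(-130.7) = -735.3 J.

Q ≈ -735 J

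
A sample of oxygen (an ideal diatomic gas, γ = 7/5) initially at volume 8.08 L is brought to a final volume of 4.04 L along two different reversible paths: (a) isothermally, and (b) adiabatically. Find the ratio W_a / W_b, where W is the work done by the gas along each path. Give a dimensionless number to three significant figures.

Path (a) isothermal: W = P₁V₁ ln(V₂/V₁) → W_a/(P₁V₁) = -0.6931.
Path (b) adiabatic: W = P₁V₁(1 − (V₁/V₂)^(γ−1))/(γ−1) → W_b/(P₁V₁) = -0.7988.
W_a / W_b = -0.6931 / -0.7988 = 0.8678.

W_a / W_b ≈ 0.868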